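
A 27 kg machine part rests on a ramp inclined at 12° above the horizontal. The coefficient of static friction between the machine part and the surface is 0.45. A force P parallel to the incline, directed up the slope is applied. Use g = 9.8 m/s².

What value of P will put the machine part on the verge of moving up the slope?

P ≈ 171 N

At impending motion up the slope, friction acts down-slope at its limit: f = μ_s N.
P is parallel to the surface, so N = m g cos θ = 259 N.
Along the incline: P = m g sin θ + μ_s N = 55 + 0.45×259 = 171 N.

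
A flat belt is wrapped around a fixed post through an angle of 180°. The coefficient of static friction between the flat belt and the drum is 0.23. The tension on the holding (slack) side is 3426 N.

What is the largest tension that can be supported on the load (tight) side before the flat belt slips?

At impending slip the capstan equation gives T₂/T₁ = e^{μβ} with β in radians.
β = 180° × π/180 = 3.142 rad.
e^{μβ} = e^{0.23×3.142} = 2.06.
T₂ = T₁ · e^{μβ} = 3426 × 2.06 = 7060 N.

T_max ≈ 7060 N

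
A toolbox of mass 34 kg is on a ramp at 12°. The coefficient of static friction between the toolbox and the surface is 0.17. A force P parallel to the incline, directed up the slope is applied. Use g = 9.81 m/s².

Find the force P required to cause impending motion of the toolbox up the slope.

P ≈ 125 N

At impending motion up the slope, friction acts down-slope at its limit: f = μ_s N.
P is parallel to the surface, so N = m g cos θ = 326 N.
Along the incline: P = m g sin θ + μ_s N = 69.3 + 0.17×326 = 125 N.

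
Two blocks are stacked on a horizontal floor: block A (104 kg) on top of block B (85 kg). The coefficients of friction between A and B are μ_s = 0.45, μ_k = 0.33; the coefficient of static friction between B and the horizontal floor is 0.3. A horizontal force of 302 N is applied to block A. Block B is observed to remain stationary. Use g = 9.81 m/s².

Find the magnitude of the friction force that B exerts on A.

The normal force B exerts on A is simply A's weight, N₁ = 1020 N.
So the A–B interface can sustain at most μ_s N₁ = 459.1 N of static friction.
P = 302 N is within that limit, so A and B move together (both at rest); the A–B friction is simply f₁ = P = 302 N.
By Newton's third law B feels 302 N forward from A. With B stationary, the floor's static friction on B balances it: f₂ = 302 N (well within μ_s(m_A+m_B)g = 556.2 N).

f ≈ 302 N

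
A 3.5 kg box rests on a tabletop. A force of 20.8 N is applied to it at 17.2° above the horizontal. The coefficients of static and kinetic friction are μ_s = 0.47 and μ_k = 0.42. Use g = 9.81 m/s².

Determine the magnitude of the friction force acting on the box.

f ≈ 11.8 N

Vertical equilibrium gives N = m g − P sin α = 28.18 N.
Horizontally, friction must balance P cos α = 19.87 N.
μ_s N = 0.47 × 28.18 = 13.25 N.
The required friction exceeds μ_s N, so the box moves and f = μ_k N = 11.8 N.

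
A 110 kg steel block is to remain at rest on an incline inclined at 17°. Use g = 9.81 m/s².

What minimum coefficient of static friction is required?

μ_s,min ≈ 0.306

At the slip threshold m g sin θ = μ_s m g cos θ, so μ_s,min = tan θ.
μ_s,min = tan 17° = 0.306.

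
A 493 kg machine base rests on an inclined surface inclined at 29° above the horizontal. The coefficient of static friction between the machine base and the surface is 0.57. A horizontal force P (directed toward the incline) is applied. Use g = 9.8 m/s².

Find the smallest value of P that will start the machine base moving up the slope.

P ≈ 7940 N

At impending motion up the slope, friction acts down-slope at its limit: f = μ_s N.
Perpendicular to the incline: N = m g cos θ + P sin θ.
Along the incline: P cos θ = m g sin θ + μ_s N = m g sin θ + μ_s (m g cos θ + P sin θ).
Solving, P (cos θ − μ_s sin θ) = m g (sin θ + μ_s cos θ), so P = 493×9.8×(sin 29° + 0.57 cos 29°)/(cos 29° − 0.57 sin 29°) = 4830×0.9833/0.5983 = 7940 N.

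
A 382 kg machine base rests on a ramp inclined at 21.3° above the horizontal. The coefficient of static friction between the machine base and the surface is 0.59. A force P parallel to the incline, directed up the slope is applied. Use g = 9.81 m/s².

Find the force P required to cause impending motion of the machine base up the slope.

At impending motion up the slope, friction acts down-slope at its limit: f = μ_s N.
P is parallel to the surface, so N = m g cos θ = 3490 N.
Along the incline: P = m g sin θ + μ_s N = 1360 + 0.59×3490 = 3420 N.

P ≈ 3420 N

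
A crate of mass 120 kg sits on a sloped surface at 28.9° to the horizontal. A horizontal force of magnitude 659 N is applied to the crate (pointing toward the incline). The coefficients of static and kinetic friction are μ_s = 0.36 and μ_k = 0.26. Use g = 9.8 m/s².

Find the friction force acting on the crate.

f ≈ 8.59 N (down the incline)

The horizontal push has a component P sin θ into the surface, so N = m g cos θ + P sin θ = 1030 + 318.5 = 1348 N.
Along the incline, the net driving force (taking up-slope positive) is P cos θ − m g sin θ = 576.9 − 568.3 = 8.591 N, so equilibrium requires friction f = -8.591 N (down-slope).
Maximum static friction: μ_s N = 0.36 × 1348 = 485.3 N.
Since 8.591 N is within the 485.3 N limit, the crate stays put and friction is exactly 8.59 N.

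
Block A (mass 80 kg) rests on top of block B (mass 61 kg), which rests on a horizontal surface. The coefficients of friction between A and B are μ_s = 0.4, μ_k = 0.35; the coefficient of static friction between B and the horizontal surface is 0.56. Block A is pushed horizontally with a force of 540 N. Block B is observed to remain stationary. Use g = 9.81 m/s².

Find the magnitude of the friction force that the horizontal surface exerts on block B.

f ≈ 275 N

Normal force at the A–B interface: N₁ = m_A g = 784.8 N.
Maximum static friction on A from B: μ_s N₁ = 0.4×784.8 = 313.9 N.
Since P = 540 N > 313.9 N, A slides on B; the A–B friction is kinetic: f₁ = μ_k N₁ = 0.35×784.8 = 275 N.
B experiences an equal 275 N forward from A (third law). B is in equilibrium, so the floor supplies f₂ = 275 N of static friction (limit μ_s(m_A+m_B)g = 774.6 N, not exceeded).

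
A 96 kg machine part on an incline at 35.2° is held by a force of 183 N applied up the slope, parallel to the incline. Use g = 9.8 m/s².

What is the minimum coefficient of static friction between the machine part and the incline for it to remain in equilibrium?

N = m g cos θ = 768.8 N.
Friction must make up the shortfall along the incline: f = m g sin θ − P = 542.3 − 183 = 359.3 N.
At the threshold f = μ_s N, so μ_s,min = 359.3/768.8 = 0.467.

μ_s,min ≈ 0.467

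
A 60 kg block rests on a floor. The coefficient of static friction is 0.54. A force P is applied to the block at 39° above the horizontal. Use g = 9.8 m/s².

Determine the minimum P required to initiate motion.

P ≈ 284 N

N = m g − P sin α (the pull lifts the block).
At impending slip, P cos α = μ_s N = μ_s (m g − P sin α).
Solving: P (cos α + μ_s sin α) = μ_s m g → P = 0.54×588/(cos 39° + 0.54 sin 39°) = 318/1.117 = 284 N.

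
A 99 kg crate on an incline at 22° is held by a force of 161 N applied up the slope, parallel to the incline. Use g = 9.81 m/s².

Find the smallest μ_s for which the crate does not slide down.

μ_s,min ≈ 0.225

N = m g cos θ = 900.5 N.
Friction must make up the shortfall along the incline: f = m g sin θ − P = 363.8 − 161 = 202.8 N.
At the threshold f = μ_s N, so μ_s,min = 202.8/900.5 = 0.225.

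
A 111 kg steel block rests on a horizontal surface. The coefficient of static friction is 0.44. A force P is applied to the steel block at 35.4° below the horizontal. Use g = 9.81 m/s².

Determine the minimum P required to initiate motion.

P ≈ 855 N

N = m g + P sin α (the push presses the steel block into the horizontal surface).
At impending slip, P cos α = μ_s N = μ_s (m g + P sin α).
Solving: P (cos α − μ_s sin α) = μ_s m g → P = 0.44×1090/(cos 35.4° − 0.44 sin 35.4°) = 479/0.5602 = 855 N.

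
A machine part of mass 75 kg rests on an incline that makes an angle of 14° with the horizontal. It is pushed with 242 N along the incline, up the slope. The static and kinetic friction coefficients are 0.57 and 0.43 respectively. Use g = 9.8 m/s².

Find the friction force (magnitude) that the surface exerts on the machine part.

f ≈ 64.2 N (down the incline)

The normal reaction is N = m g cos θ = 713.2 N.
The friction needed for equilibrium is m g sin θ − P = 177.8 − 242 = -64.19 N, measured positive up-slope.
Maximum static friction available: μ_s N = 0.57 × 713.2 = 406.5 N.
Since |-64.19| ≤ 406.5 N, static friction is sufficient; f equals the required value, not μ_s N.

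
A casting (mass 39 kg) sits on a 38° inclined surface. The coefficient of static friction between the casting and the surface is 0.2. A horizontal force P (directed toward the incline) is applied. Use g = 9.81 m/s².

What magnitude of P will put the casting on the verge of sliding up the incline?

At impending motion up the slope, friction acts down-slope at its limit: f = μ_s N.
Perpendicular to the incline: N = m g cos θ + P sin θ.
Along the incline: P cos θ = m g sin θ + μ_s N = m g sin θ + μ_s (m g cos θ + P sin θ).
Solving, P (cos θ − μ_s sin θ) = m g (sin θ + μ_s cos θ), so P = 39×9.81×(sin 38° + 0.2 cos 38°)/(cos 38° − 0.2 sin 38°) = 383×0.7733/0.6649 = 445 N.

P ≈ 445 N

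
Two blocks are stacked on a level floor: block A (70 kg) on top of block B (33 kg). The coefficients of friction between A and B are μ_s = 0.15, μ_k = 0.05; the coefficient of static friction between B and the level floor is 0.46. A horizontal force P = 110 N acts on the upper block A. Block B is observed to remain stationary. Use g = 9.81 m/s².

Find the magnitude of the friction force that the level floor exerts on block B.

The normal force B exerts on A is simply A's weight, N₁ = 686.7 N.
So the A–B interface can sustain at most μ_s N₁ = 103 N of static friction.
P = 110 N exceeds that limit, so A slips over B and the interface friction becomes kinetic: f₁ = μ_k N₁ = 0.05×686.7 = 34.3 N.
B experiences an equal 34.3 N forward from A (third law). B is in equilibrium, so the floor supplies f₂ = 34.3 N of static friction (limit μ_s(m_A+m_B)g = 464.8 N, not exceeded).

f ≈ 34.3 N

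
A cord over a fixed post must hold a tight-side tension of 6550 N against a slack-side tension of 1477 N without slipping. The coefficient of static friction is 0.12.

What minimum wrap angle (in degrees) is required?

T₂/T₁ = e^{μβ} → β = ln(T₂/T₁)/μ.
β = ln(6550/1477)/0.12 = 1.489/0.12 = 12.41 rad.
In degrees: β = 12.41 × 180/π = 711°.

β_min ≈ 711°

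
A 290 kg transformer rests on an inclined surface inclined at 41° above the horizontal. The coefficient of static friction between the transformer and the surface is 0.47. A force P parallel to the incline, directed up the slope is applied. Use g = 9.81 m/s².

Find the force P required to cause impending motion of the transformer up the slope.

At impending motion up the slope, friction acts down-slope at its limit: f = μ_s N.
P is parallel to the surface, so N = m g cos θ = 2150 N.
Along the incline: P = m g sin θ + μ_s N = 1870 + 0.47×2150 = 2880 N.

P ≈ 2880 N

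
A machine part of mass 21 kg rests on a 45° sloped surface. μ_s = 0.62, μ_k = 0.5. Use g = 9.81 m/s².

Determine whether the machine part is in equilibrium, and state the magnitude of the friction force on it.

N = m g cos θ = 146 N.
Down-slope weight component: m g sin θ = 146 N.
μ_s N = 90.3 N.
146 > 90.3 N, so it slides; kinetic friction f = μ_k N = 0.5×146 = 72.8 N.

f ≈ 72.8 N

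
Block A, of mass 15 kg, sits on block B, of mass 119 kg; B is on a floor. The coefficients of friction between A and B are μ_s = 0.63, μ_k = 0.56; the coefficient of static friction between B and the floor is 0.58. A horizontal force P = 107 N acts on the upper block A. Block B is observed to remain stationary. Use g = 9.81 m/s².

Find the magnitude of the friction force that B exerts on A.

Normal force at the A–B interface: N₁ = m_A g = 147.2 N.
Maximum static friction on A from B: μ_s N₁ = 0.63×147.2 = 92.7 N.
P = 107 N exceeds that limit, so A slips over B and the interface friction becomes kinetic: f₁ = μ_k N₁ = 0.56×147.2 = 82.4 N.
B experiences an equal 82.4 N forward from A (third law). B is in equilibrium, so the floor supplies f₂ = 82.4 N of static friction (limit μ_s(m_A+m_B)g = 762.4 N, not exceeded).

f ≈ 82.4 N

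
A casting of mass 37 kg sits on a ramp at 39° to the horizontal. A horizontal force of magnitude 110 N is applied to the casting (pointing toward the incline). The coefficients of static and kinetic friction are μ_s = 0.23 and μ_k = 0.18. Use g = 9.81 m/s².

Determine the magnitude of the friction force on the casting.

Normal direction: N = m g cos θ + P sin θ = 351.3 N.
Parallel to the incline: P cos θ − m g sin θ = 85.49 − 228.4 = -142.9 N; the friction needed to balance this is 142.9 N acting up the slope.
Maximum static friction: μ_s N = 0.23 × 351.3 = 80.8 N.
|f_req| = 142.9 > 80.8 N → the casting slides down the incline; f = μ_k N = 0.18 × 351.3 = 63.2 N.

f ≈ 63.2 N (up the incline)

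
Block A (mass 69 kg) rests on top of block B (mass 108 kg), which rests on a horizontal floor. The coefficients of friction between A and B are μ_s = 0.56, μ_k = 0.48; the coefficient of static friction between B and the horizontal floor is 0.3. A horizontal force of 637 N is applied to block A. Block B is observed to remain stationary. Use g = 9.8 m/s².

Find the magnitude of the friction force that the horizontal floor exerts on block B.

Normal force at the A–B interface: N₁ = m_A g = 676.2 N.
So the A–B interface can sustain at most μ_s N₁ = 378.7 N of static friction.
Since P = 637 N > 378.7 N, A slides on B; the A–B friction is kinetic: f₁ = μ_k N₁ = 0.48×676.2 = 325 N.
B experiences an equal 325 N forward from A (third law). B is in equilibrium, so the floor supplies f₂ = 325 N of static friction (limit μ_s(m_A+m_B)g = 520.4 N, not exceeded).

f ≈ 325 N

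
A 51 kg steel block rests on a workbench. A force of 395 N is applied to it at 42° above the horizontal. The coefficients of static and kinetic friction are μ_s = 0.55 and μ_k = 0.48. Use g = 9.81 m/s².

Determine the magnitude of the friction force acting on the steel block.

f ≈ 113 N

Vertical equilibrium gives N = m g − P sin α = 236 N.
Horizontally, friction must balance P cos α = 293.5 N.
The static-friction limit is μ_s N = 129.8 N.
293.5 > 129.8 N → the steel block slides; f = μ_k N = 0.48×236 = 113 N.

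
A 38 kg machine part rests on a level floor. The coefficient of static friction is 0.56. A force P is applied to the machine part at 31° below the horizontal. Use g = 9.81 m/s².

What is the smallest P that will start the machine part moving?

N = m g + P sin α (the push presses the machine part into the level floor).
At impending slip, P cos α = μ_s N = μ_s (m g + P sin α).
Solving: P (cos α − μ_s sin α) = μ_s m g → P = 0.56×373/(cos 31° − 0.56 sin 31°) = 209/0.5687 = 367 N.

P ≈ 367 N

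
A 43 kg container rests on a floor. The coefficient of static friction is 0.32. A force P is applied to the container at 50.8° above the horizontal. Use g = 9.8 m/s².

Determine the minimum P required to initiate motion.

N = m g − P sin α (the pull lifts the container).
At impending slip, P cos α = μ_s N = μ_s (m g − P sin α).
Solving: P (cos α + μ_s sin α) = μ_s m g → P = 0.32×421/(cos 50.8° + 0.32 sin 50.8°) = 135/0.88 = 153 N.

P ≈ 153 N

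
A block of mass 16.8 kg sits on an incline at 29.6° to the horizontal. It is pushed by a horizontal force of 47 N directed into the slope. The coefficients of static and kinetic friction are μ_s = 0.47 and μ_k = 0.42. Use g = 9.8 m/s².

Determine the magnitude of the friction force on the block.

The horizontal push has a component P sin θ into the surface, so N = m g cos θ + P sin θ = 143.2 + 23.22 = 166.4 N.
Along the incline, the net driving force (taking up-slope positive) is P cos θ − m g sin θ = 40.87 − 81.32 = -40.46 N, so equilibrium requires friction f = 40.46 N (up-slope).
Maximum static friction: μ_s N = 0.47 × 166.4 = 78.19 N.
|f_req| = 40.46 ≤ 78.19 N → the block is in equilibrium; friction equals the required value.

f ≈ 40.5 N (up the incline)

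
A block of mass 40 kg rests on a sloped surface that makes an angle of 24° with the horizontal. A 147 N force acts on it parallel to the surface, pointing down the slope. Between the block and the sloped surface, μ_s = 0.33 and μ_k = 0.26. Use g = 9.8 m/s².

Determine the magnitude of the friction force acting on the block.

f ≈ 93.1 N (up the incline)

Perpendicular to the surface, N = m g cos θ = 40·9.8·cos 24° = 358.1 N.
The friction needed for equilibrium is m g sin θ + P = 159.4 + 147 = 306.4 N, measured positive up-slope.
The static-friction ceiling is μ_s N = 0.33 × 358.1 = 118.2 N.
Since |306.4| > 118.2 N, static friction cannot hold it; the block slides down the incline and kinetic friction applies: f = μ_k N = 0.26 × 358.1 = 93.1 N.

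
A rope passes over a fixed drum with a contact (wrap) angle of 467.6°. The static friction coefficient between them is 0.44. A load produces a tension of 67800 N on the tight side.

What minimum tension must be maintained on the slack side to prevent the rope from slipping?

Capstan equation at impending slip: T_tight/T_slack = e^{μβ}.
β = 467.6° = 8.161 rad; e^{μβ} = e^{0.44×8.161} = 36.27.
T_slack = T_tight / e^{μβ} = 67800 / 36.27 = 1870 N.

T_min ≈ 1870 N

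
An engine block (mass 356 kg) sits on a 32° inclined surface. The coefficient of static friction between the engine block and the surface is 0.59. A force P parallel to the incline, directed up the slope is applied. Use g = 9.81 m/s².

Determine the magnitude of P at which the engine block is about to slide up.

P ≈ 3600 N

At impending motion up the slope, friction acts down-slope at its limit: f = μ_s N.
P is parallel to the surface, so N = m g cos θ = 2960 N.
Along the incline: P = m g sin θ + μ_s N = 1850 + 0.59×2960 = 3600 N.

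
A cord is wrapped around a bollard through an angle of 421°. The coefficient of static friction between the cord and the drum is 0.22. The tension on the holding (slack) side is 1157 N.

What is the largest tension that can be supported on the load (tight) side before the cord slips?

T_max ≈ 5830 N

At impending slip the capstan equation gives T₂/T₁ = e^{μβ} with β in radians.
β = 421° × π/180 = 7.348 rad.
e^{μβ} = e^{0.22×7.348} = 5.036.
T₂ = T₁ · e^{μβ} = 1157 × 5.036 = 5830 N.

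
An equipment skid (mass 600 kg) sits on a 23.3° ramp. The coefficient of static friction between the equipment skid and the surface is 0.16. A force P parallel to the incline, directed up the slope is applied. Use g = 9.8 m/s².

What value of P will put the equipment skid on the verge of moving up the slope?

At impending motion up the slope, friction acts down-slope at its limit: f = μ_s N.
P is parallel to the surface, so N = m g cos θ = 5400 N.
Along the incline: P = m g sin θ + μ_s N = 2330 + 0.16×5400 = 3190 N.

P ≈ 3190 N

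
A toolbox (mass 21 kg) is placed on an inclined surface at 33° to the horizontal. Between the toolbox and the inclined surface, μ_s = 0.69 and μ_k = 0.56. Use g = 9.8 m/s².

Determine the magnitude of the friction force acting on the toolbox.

f ≈ 112 N (up the incline)

Normal force: N = m g cos θ = 21 × 9.8 × cos 33° = 172.6 N.
Along the slope the weight component is m g sin θ = 112.1 N; friction must supply exactly this, acting up-slope.
Maximum static friction available: μ_s N = 0.69 × 172.6 = 119.1 N.
Since |112.1| ≤ 119.1 N, the toolbox remains in static equilibrium and friction takes exactly the required value.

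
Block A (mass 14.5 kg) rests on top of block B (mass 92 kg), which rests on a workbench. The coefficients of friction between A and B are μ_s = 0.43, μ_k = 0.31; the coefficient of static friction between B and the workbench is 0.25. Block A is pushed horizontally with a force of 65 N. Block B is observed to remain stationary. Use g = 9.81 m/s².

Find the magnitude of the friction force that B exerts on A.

f ≈ 44.1 N

The normal force B exerts on A is simply A's weight, N₁ = 142.2 N.
So the A–B interface can sustain at most μ_s N₁ = 61.17 N of static friction.
P = 65 N exceeds that limit, so A slips over B and the interface friction becomes kinetic: f₁ = μ_k N₁ = 0.31×142.2 = 44.1 N.
B experiences an equal 44.1 N forward from A (third law). B is in equilibrium, so the floor supplies f₂ = 44.1 N of static friction (limit μ_s(m_A+m_B)g = 261.2 N, not exceeded).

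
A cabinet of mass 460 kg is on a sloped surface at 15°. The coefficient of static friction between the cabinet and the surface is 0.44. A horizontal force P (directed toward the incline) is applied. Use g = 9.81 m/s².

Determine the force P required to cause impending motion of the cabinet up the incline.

P ≈ 3620 N

At impending motion up the slope, friction acts down-slope at its limit: f = μ_s N.
Perpendicular to the incline: N = m g cos θ + P sin θ.
Along the incline: P cos θ = m g sin θ + μ_s N = m g sin θ + μ_s (m g cos θ + P sin θ).
Solving, P (cos θ − μ_s sin θ) = m g (sin θ + μ_s cos θ), so P = 460×9.81×(sin 15° + 0.44 cos 15°)/(cos 15° − 0.44 sin 15°) = 4510×0.6838/0.852 = 3620 N.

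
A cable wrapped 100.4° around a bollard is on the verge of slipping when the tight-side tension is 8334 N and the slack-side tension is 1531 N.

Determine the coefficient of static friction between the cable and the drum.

μ ≈ 0.967

T₂/T₁ = e^{μβ} → μ = ln(T₂/T₁)/β.
β = 100.4° = 1.752 rad.
μ = ln(8334/1531)/1.752 = ln(5.444)/1.752 = 0.967.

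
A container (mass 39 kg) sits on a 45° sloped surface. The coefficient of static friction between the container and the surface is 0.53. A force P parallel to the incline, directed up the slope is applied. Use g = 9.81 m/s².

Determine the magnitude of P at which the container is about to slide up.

P ≈ 414 N

At impending motion up the slope, friction acts down-slope at its limit: f = μ_s N.
P is parallel to the surface, so N = m g cos θ = 271 N.
Along the incline: P = m g sin θ + μ_s N = 271 + 0.53×271 = 414 N.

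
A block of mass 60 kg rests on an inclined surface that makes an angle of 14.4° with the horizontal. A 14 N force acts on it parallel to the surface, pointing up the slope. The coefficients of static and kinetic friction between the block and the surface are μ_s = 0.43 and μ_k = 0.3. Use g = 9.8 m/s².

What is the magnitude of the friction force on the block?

The normal reaction is N = m g cos θ = 569.5 N.
Parallel to the incline, ΣF = 0 gives f = m g sin θ − P = 146.2 − 14 = 132.2 N (up-slope positive).
Maximum static friction available: μ_s N = 0.43 × 569.5 = 244.9 N.
Since |132.2| ≤ 244.9 N, the block remains in static equilibrium and friction takes exactly the required value.

f ≈ 132 N (up the incline)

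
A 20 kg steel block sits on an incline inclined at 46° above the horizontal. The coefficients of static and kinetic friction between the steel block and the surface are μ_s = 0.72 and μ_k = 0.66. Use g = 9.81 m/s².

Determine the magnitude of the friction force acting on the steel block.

f ≈ 90 N (up the incline)

The normal reaction is N = m g cos θ = 136.3 N.
For equilibrium along the incline, friction must balance the weight component: f = m g sin θ = 141.1 N up the slope.
Maximum static friction available: μ_s N = 0.72 × 136.3 = 98.13 N.
Since |141.1| > 98.13 N, static friction cannot hold it; the steel block slides down the incline and kinetic friction applies: f = μ_k N = 0.66 × 136.3 = 90 N.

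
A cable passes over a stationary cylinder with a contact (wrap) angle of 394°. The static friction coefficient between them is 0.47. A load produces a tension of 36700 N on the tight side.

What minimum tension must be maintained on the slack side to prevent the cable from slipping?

T_min ≈ 1450 N

Capstan equation at impending slip: T_tight/T_slack = e^{μβ}.
β = 394° = 6.877 rad; e^{μβ} = e^{0.47×6.877} = 25.33.
T_slack = T_tight / e^{μβ} = 36700 / 25.33 = 1450 N.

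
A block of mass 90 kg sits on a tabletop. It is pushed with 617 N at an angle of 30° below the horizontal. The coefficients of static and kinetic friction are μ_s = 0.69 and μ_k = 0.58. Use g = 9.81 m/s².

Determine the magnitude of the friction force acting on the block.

N = m g + P sin α = 882.9 + 617×sin 30° = 1191 N.
For equilibrium, f = P cos α = 617×cos 30° = 534.3 N.
The static-friction limit is μ_s N = 822.1 N.
534.3 ≤ 822.1 N → static; friction equals the required 534 N.

f ≈ 534 N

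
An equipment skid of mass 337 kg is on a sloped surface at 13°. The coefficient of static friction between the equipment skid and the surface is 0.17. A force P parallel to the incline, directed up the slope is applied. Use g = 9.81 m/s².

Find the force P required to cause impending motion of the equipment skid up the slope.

P ≈ 1290 N

At impending motion up the slope, friction acts down-slope at its limit: f = μ_s N.
P is parallel to the surface, so N = m g cos θ = 3220 N.
Along the incline: P = m g sin θ + μ_s N = 744 + 0.17×3220 = 1290 N.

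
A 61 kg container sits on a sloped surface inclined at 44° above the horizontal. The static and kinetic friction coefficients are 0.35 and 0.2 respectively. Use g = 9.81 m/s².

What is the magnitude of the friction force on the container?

Normal force: N = m g cos θ = 61 × 9.81 × cos 44° = 430.5 N.
For equilibrium along the incline, friction must balance the weight component: f = m g sin θ = 415.7 N up the slope.
The static-friction ceiling is μ_s N = 0.35 × 430.5 = 150.7 N.
Since |415.7| > 150.7 N, static friction cannot hold it; the container slides down the incline and kinetic friction applies: f = μ_k N = 0.2 × 430.5 = 86.1 N.

f ≈ 86.1 N (up the incline)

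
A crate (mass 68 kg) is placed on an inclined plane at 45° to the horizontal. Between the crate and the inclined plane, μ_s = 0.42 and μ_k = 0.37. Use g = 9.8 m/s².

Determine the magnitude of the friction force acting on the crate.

f ≈ 174 N (up the incline)

Perpendicular to the surface, N = m g cos θ = 68·9.8·cos 45° = 471.2 N.
Along the slope the weight component is m g sin θ = 471.2 N; friction must supply exactly this, acting up-slope.
Maximum static friction available: μ_s N = 0.42 × 471.2 = 197.9 N.
Since |471.2| > 197.9 N, static friction cannot hold it; the crate slides down the incline and kinetic friction applies: f = μ_k N = 0.37 × 471.2 = 174 N.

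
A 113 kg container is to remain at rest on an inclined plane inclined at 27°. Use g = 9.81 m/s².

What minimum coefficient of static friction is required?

At the slip threshold m g sin θ = μ_s m g cos θ, so μ_s,min = tan θ.
μ_s,min = tan 27° = 0.51.

μ_s,min ≈ 0.51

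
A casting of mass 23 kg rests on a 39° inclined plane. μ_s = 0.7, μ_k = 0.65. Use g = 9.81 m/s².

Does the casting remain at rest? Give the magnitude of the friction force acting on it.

N = m g cos θ = 175 N.
Down-slope weight component: m g sin θ = 142 N.
μ_s N = 123 N.
142 > 123 N, so it slides; kinetic friction f = μ_k N = 0.65×175 = 114 N.

f ≈ 114 N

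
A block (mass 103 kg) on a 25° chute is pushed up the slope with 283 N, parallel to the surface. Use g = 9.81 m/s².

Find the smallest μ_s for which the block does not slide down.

μ_s,min ≈ 0.157

N = m g cos θ = 915.8 N.
Friction must make up the shortfall along the incline: f = m g sin θ − P = 427 − 283 = 144 N.
At the threshold f = μ_s N, so μ_s,min = 144/915.8 = 0.157.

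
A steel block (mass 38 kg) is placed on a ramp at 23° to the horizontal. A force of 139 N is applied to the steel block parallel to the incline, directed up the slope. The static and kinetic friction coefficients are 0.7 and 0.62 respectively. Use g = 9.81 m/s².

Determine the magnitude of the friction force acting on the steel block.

f ≈ 6.66 N (up the incline)

Normal force: N = m g cos θ = 38 × 9.81 × cos 23° = 343.1 N.
The friction needed for equilibrium is m g sin θ − P = 145.7 − 139 = 6.657 N, measured positive up-slope.
Maximum static friction available: μ_s N = 0.7 × 343.1 = 240.2 N.
Since |6.657| ≤ 240.2 N, no slip — friction simply equals what equilibrium demands.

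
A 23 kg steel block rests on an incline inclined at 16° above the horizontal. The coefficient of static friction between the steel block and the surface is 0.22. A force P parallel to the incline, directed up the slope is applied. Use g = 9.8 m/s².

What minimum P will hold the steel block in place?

The steel block tends to slide down (tan θ > μ_s), so at the point of impending slip friction acts up-slope at its limit: f = μ_s N.
P is parallel to the surface, so N = m g cos θ = 217 N.
Along the incline: P + μ_s N = m g sin θ, so P = 62.1 − 0.22×217 = 14.5 N.

P_min ≈ 14.5 N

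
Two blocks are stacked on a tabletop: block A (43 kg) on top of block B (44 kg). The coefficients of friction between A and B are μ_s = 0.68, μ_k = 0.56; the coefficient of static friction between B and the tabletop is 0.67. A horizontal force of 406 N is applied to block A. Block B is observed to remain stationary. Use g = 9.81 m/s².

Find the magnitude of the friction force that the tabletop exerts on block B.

f ≈ 236 N

Normal force at the A–B interface: N₁ = m_A g = 421.8 N.
Maximum static friction on A from B: μ_s N₁ = 0.68×421.8 = 286.8 N.
P = 406 N exceeds that limit, so A slips over B and the interface friction becomes kinetic: f₁ = μ_k N₁ = 0.56×421.8 = 236 N.
B experiences an equal 236 N forward from A (third law). B is in equilibrium, so the floor supplies f₂ = 236 N of static friction (limit μ_s(m_A+m_B)g = 571.8 N, not exceeded).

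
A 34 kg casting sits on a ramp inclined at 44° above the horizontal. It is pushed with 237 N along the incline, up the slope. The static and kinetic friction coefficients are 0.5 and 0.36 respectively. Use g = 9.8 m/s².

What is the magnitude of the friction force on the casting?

f ≈ 5.54 N (down the incline)

The normal reaction is N = m g cos θ = 239.7 N.
The friction needed for equilibrium is m g sin θ − P = 231.5 − 237 = -5.54 N, measured positive up-slope.
Static friction can supply at most μ_s N = 119.8 N.
Since |-5.54| ≤ 119.8 N, the casting remains in static equilibrium and friction takes exactly the required value.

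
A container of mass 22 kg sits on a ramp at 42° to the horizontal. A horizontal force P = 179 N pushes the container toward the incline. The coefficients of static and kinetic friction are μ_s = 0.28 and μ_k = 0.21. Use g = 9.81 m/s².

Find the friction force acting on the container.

f ≈ 11.4 N (up the incline)

The horizontal push has a component P sin θ into the surface, so N = m g cos θ + P sin θ = 160.4 + 119.8 = 280.2 N.
Along the incline, the net driving force (taking up-slope positive) is P cos θ − m g sin θ = 133 − 144.4 = -11.39 N, so equilibrium requires friction f = 11.39 N (up-slope).
The limit of static friction is μ_s N = 78.44 N.
Since 11.39 N is within the 78.44 N limit, the container stays put and friction is exactly 11.4 N.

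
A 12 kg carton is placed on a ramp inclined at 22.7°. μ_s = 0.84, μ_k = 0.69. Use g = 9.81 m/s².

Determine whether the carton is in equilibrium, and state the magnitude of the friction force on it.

N = m g cos θ = 109 N.
Down-slope weight component: m g sin θ = 45.4 N.
μ_s N = 91.2 N.
45.4 ≤ 91.2 N, so it stays put; friction = 45.4 N.

f ≈ 45.4 N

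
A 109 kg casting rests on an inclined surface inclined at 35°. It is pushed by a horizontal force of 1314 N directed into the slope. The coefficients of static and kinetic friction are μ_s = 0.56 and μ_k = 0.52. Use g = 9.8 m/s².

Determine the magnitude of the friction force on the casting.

f ≈ 464 N (down the incline)

Resolve perpendicular to the incline: N = m g cos θ + P sin θ = 109×9.8×cos 35° + 1314×sin 35° = 1629 N.
Parallel to the incline: P cos θ − m g sin θ = 1076 − 612.7 = 463.7 N; the friction needed to balance this is 463.7 N acting down the slope.
The limit of static friction is μ_s N = 912.1 N.
|f_req| = 463.7 ≤ 912.1 N → the casting is in equilibrium; friction equals the required value.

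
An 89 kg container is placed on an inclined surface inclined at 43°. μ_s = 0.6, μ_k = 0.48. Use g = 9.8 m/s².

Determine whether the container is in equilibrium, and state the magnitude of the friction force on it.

N = m g cos θ = 638 N.
Down-slope weight component: m g sin θ = 595 N.
μ_s N = 383 N.
595 > 383 N, so it slides; kinetic friction f = μ_k N = 0.48×638 = 306 N.

f ≈ 306 N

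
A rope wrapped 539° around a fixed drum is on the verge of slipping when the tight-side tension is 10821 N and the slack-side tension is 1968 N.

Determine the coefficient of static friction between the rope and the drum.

μ ≈ 0.181

T₂/T₁ = e^{μβ} → μ = ln(T₂/T₁)/β.
β = 539° = 9.407 rad.
μ = ln(10821/1968)/9.407 = ln(5.498)/9.407 = 0.181.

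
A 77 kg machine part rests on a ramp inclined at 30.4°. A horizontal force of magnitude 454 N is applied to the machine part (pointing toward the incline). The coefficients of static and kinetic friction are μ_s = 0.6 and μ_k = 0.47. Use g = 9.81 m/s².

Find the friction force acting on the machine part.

Normal direction: N = m g cos θ + P sin θ = 881.3 N.
Parallel to the incline: P cos θ − m g sin θ = 391.6 − 382.2 = 9.338 N; the friction needed to balance this is 9.338 N acting down the slope.
Maximum static friction: μ_s N = 0.6 × 881.3 = 528.8 N.
|f_req| = 9.338 ≤ 528.8 N → the machine part is in equilibrium; friction equals the required value.

f ≈ 9.34 N (down the incline)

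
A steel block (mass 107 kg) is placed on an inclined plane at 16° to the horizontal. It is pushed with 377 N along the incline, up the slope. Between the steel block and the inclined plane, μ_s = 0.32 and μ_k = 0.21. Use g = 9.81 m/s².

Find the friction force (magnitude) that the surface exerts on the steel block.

f ≈ 87.7 N (down the incline)

Perpendicular to the surface, N = m g cos θ = 107·9.81·cos 16° = 1009 N.
For equilibrium along the incline the friction force must supply f = m g sin θ − P = 289.3 − 377 = -87.67 N (positive meaning up-slope).
Maximum static friction available: μ_s N = 0.32 × 1009 = 322.9 N.
Since |-87.67| ≤ 322.9 N, no slip — friction simply equals what equilibrium demands.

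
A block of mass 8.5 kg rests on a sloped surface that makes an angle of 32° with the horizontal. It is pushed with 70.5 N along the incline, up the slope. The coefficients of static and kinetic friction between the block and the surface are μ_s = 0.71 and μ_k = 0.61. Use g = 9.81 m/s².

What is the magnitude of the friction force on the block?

Normal force: N = m g cos θ = 8.5 × 9.81 × cos 32° = 70.71 N.
The friction needed for equilibrium is m g sin θ − P = 44.19 − 70.5 = -26.31 N, measured positive up-slope.
The static-friction ceiling is μ_s N = 0.71 × 70.71 = 50.21 N.
Since |-26.31| ≤ 50.21 N, the block remains in static equilibrium and friction takes exactly the required value.

f ≈ 26.3 N (down the incline)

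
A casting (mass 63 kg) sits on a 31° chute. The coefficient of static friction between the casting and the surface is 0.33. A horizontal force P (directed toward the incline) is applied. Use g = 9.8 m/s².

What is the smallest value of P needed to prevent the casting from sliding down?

P_min ≈ 140 N

The casting tends to slide down (tan θ > μ_s), so at the point of impending slip friction acts up-slope at its limit: f = μ_s N.
Perpendicular to the incline: N = m g cos θ + P sin θ.
Along the incline: P cos θ + μ_s N = m g sin θ, i.e. P cos θ + μ_s (m g cos θ + P sin θ) = m g sin θ.
Solving, P (cos θ + μ_s sin θ) = m g (sin θ − μ_s cos θ), so P = 617×0.2322/1.027 = 140 N.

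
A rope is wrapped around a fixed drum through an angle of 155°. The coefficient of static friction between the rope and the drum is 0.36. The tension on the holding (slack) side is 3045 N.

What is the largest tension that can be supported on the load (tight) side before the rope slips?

At impending slip the capstan equation gives T₂/T₁ = e^{μβ} with β in radians.
β = 155° × π/180 = 2.705 rad.
e^{μβ} = e^{0.36×2.705} = 2.648.
T₂ = T₁ · e^{μβ} = 3045 × 2.648 = 8060 N.

T_max ≈ 8060 N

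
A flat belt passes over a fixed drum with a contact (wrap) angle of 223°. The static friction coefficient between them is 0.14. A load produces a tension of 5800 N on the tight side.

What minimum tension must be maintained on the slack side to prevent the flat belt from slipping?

Capstan equation at impending slip: T_tight/T_slack = e^{μβ}.
β = 223° = 3.892 rad; e^{μβ} = e^{0.14×3.892} = 1.724.
T_slack = T_tight / e^{μβ} = 5800 / 1.724 = 3360 N.

T_min ≈ 3360 N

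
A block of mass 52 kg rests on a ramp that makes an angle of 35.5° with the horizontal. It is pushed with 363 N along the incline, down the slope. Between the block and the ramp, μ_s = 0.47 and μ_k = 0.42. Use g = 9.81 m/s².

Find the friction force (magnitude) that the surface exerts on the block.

f ≈ 174 N (up the incline)

The normal reaction is N = m g cos θ = 415.3 N.
For equilibrium along the incline the friction force must supply f = m g sin θ + P = 296.2 + 363 = 659.2 N (positive meaning up-slope).
Maximum static friction available: μ_s N = 0.47 × 415.3 = 195.2 N.
|659.2| exceeds 195.2 N, so the block slips down-slope; friction is kinetic, f = μ_k N = 0.42×415.3 = 174 N.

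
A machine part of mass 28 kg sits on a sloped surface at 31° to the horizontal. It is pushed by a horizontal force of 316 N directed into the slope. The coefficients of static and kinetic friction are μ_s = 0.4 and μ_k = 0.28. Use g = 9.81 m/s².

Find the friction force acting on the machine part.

The horizontal push has a component P sin θ into the surface, so N = m g cos θ + P sin θ = 235.4 + 162.8 = 398.2 N.
Parallel to the incline: P cos θ − m g sin θ = 270.9 − 141.5 = 129.4 N; the friction needed to balance this is 129.4 N acting down the slope.
Maximum static friction: μ_s N = 0.4 × 398.2 = 159.3 N.
Since 129.4 N is within the 159.3 N limit, the machine part stays put and friction is exactly 129 N.

f ≈ 129 N (down the incline)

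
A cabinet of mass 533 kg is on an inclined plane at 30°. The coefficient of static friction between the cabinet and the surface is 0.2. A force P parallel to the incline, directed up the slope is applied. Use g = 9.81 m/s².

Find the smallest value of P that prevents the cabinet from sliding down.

P_min ≈ 1710 N

The cabinet tends to slide down (tan θ > μ_s), so at the point of impending slip friction acts up-slope at its limit: f = μ_s N.
P is parallel to the surface, so N = m g cos θ = 4530 N.
Along the incline: P + μ_s N = m g sin θ, so P = 2610 − 0.2×4530 = 1710 N.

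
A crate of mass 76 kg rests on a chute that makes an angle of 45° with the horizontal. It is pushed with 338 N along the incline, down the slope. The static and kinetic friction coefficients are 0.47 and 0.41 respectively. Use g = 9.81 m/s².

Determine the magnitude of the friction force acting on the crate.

f ≈ 216 N (up the incline)

The normal reaction is N = m g cos θ = 527.2 N.
Parallel to the incline, ΣF = 0 gives f = m g sin θ + P = 527.2 + 338 = 865.2 N (up-slope positive).
Maximum static friction available: μ_s N = 0.47 × 527.2 = 247.8 N.
Since |865.2| > 247.8 N, static friction cannot hold it; the crate slides down the incline and kinetic friction applies: f = μ_k N = 0.41 × 527.2 = 216 N.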